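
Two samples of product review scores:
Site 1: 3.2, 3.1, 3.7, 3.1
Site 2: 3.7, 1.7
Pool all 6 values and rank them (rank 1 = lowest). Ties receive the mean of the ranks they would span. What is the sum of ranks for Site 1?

14.5

Sorted (ascending): 1.7, 3.1, 3.1, 3.2, 3.7, 3.7
The 2 values of 3.1 occupy positions 2–3 → average rank (2+3)/2 = 2.5.
The 2 values of 3.7 occupy positions 5–6 → average rank (5+6)/2 = 5.5.
Site 1 values → pooled ranks: 3.2→4, 3.1→2.5, 3.7→5.5, 3.1→2.5
Rank sum = 4 + 2.5 + 5.5 + 2.5 = 14.5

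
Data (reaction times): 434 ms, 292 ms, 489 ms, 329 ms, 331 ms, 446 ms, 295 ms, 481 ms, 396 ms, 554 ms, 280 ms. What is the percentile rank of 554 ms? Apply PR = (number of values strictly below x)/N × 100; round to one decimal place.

90.9

N = 11.
Strictly below 554: 10. Equal to 554: 1.
PR = 10/11 × 100 = 90.9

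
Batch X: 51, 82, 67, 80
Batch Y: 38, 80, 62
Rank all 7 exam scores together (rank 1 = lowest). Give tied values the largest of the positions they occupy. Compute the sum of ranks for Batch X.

19

Sorted (ascending): 38, 51, 62, 67, 80, 80, 82
The 2 values of 80 occupy positions 5–6 → each gets rank 6.
Batch X values → pooled ranks: 51→2, 82→7, 67→4, 80→6
Rank sum = 2 + 7 + 4 + 6 = 19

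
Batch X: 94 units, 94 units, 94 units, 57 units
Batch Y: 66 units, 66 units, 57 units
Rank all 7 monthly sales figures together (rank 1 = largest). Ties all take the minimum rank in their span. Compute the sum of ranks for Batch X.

Sorted (descending): 94, 94, 94, 66, 66, 57, 57
The 3 values of 94 occupy positions 1–3 → each gets rank 1.
The 2 values of 66 occupy positions 4–5 → each gets rank 4.
The 2 values of 57 occupy positions 6–7 → each gets rank 6.
Batch X values → pooled ranks: 94→1, 94→1, 94→1, 57→6
Rank sum = 1 + 1 + 1 + 6 = 9

9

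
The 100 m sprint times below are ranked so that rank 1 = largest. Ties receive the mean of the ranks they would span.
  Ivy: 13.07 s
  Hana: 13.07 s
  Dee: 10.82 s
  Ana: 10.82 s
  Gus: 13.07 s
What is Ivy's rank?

2

Sorted (descending): 13.07, 13.07, 13.07, 10.82, 10.82
The 3 values of 13.07 occupy positions 1–3 → average rank 2.
The 2 values of 10.82 occupy positions 4–5 → average rank (4+5)/2 = 4.5.
Ivy has value 13.07 s → rank 2.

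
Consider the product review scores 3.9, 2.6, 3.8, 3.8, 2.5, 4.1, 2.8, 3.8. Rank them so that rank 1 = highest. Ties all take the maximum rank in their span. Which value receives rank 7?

Sorted (descending): 4.1, 3.9, 3.8, 3.8, 3.8, 2.8, 2.6, 2.5
The 3 values of 3.8 occupy positions 3–5 → each gets rank 5.
Rank 7 → value 2.6.

2.6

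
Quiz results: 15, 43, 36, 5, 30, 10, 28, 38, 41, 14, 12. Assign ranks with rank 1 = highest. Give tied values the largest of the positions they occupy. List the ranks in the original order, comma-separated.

7, 1, 4, 11, 5, 10, 6, 3, 2, 8, 9

Sorted (descending): 43, 41, 38, 36, 30, 28, 15, 14, 12, 10, 5
No ties — each value takes its position as its rank.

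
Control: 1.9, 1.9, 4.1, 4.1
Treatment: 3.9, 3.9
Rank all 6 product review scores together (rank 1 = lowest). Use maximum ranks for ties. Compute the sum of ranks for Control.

Sorted (ascending): 1.9, 1.9, 3.9, 3.9, 4.1, 4.1
The 2 values of 1.9 occupy positions 1–2 → each gets rank 2.
The 2 values of 3.9 occupy positions 3–4 → each gets rank 4.
The 2 values of 4.1 occupy positions 5–6 → each gets rank 6.
Control values → pooled ranks: 1.9→2, 1.9→2, 4.1→6, 4.1→6
Rank sum = 2 + 2 + 6 + 6 = 16

16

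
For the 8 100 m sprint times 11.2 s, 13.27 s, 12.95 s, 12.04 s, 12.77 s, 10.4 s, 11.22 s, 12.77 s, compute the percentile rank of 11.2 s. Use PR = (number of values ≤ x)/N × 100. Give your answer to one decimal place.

N = 8.
Strictly below 11.2: 1. Equal to 11.2: 1.
PR = 2/8 × 100 = 25.0

25.0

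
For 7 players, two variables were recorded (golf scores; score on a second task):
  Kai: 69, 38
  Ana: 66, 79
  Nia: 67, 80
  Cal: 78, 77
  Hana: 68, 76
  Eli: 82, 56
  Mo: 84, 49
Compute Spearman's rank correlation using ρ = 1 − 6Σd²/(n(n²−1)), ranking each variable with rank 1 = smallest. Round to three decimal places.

Ranks of variable 1: 4, 1, 2, 5, 3, 6, 7
Ranks of variable 2: 1, 6, 7, 5, 4, 3, 2
d = r₁ − r₂: 3, -5, -5, 0, -1, 3, 5
d²: 9, 25, 25, 0, 1, 9, 25; Σd² = 94
ρ = 1 − 6·94/(7·48) = 1 − 564/336 = -0.679

-0.679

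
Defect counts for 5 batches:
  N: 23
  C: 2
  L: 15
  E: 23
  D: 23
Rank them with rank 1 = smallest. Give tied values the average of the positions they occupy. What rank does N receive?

4

Sorted (ascending): 2, 15, 23, 23, 23
The 3 values of 23 occupy positions 3–5 → average rank 4.
N has value 23 → rank 4.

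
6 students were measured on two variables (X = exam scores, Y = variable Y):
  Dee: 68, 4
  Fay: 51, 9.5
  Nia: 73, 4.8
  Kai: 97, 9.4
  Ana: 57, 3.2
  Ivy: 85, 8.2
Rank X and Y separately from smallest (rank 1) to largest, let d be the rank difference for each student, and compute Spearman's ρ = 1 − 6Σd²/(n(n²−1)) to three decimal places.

Ranks of variable 1: 3, 1, 4, 6, 2, 5
Ranks of variable 2: 2, 6, 3, 5, 1, 4
d = r₁ − r₂: 1, -5, 1, 1, 1, 1
d²: 1, 25, 1, 1, 1, 1; Σd² = 30
ρ = 1 − 6·30/(6·35) = 1 − 180/210 = 0.143

0.143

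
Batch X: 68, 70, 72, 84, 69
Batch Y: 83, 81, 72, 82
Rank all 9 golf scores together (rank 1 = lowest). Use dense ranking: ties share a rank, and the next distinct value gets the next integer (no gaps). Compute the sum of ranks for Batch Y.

22

Sorted (ascending): 68, 69, 70, 72, 72, 81, 82, 83, 84
The 2 values of 72 share dense rank 4.
Remaining distinct values take the next consecutive integers.
Batch Y values → pooled ranks: 83→7, 81→5, 72→4, 82→6
Rank sum = 7 + 5 + 4 + 6 = 22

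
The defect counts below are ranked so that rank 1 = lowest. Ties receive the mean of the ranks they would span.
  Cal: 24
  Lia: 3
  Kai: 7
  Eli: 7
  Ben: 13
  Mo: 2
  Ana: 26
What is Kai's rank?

3.5

Sorted (ascending): 2, 3, 7, 7, 13, 24, 26
The 2 values of 7 occupy positions 3–4 → average rank (3+4)/2 = 3.5.
Kai has value 7 → rank 3.5.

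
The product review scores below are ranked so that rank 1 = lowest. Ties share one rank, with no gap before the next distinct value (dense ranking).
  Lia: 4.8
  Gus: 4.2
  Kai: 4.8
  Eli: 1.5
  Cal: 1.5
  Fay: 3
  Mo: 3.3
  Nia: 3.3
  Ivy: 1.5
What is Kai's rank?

Sorted (ascending): 1.5, 1.5, 1.5, 3, 3.3, 3.3, 4.2, 4.8, 4.8
The 3 values of 1.5 share dense rank 1.
The 2 values of 3.3 share dense rank 3.
The 2 values of 4.8 share dense rank 5.
Remaining distinct values take the next consecutive integers.
Kai has value 4.8 → rank 5.

5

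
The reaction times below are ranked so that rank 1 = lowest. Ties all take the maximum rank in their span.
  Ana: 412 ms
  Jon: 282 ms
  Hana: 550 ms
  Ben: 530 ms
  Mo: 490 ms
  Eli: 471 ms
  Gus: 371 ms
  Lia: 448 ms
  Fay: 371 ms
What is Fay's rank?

3

Sorted (ascending): 282, 371, 371, 412, 448, 471, 490, 530, 550
The 2 values of 371 occupy positions 2–3 → each gets rank 3.
Fay has value 371 ms → rank 3.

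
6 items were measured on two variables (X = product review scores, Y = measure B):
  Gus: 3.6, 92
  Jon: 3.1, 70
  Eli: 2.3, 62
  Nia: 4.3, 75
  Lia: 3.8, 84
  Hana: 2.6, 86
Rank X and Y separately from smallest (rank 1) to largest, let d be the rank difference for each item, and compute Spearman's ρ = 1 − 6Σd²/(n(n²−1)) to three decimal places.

0.314

Ranks of variable 1: 4, 3, 1, 6, 5, 2
Ranks of variable 2: 6, 2, 1, 3, 4, 5
d = r₁ − r₂: -2, 1, 0, 3, 1, -3
d²: 4, 1, 0, 9, 1, 9; Σd² = 24
ρ = 1 − 6·24/(6·35) = 1 − 144/210 = 0.314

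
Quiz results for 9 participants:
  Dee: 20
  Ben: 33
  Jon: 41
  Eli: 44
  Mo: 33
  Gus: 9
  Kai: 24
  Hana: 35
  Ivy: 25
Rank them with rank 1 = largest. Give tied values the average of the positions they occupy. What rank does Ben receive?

4.5

Sorted (descending): 44, 41, 35, 33, 33, 25, 24, 20, 9
The 2 values of 33 occupy positions 4–5 → average rank (4+5)/2 = 4.5.
Ben has value 33 → rank 4.5.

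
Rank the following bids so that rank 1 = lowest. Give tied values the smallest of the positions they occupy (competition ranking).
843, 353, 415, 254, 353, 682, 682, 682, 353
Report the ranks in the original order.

9, 2, 5, 1, 2, 6, 6, 6, 2

Sorted (ascending): 254, 353, 353, 353, 415, 682, 682, 682, 843
The 3 values of 353 occupy positions 2–4 → each gets rank 2.
The 3 values of 682 occupy positions 6–8 → each gets rank 6.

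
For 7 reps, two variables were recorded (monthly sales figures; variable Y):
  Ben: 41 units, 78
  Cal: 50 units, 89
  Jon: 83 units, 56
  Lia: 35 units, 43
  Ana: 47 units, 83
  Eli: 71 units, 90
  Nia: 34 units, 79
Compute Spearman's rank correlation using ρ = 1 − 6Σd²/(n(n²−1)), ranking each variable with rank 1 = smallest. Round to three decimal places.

Ranks of variable 1: 3, 5, 7, 2, 4, 6, 1
Ranks of variable 2: 3, 6, 2, 1, 5, 7, 4
d = r₁ − r₂: 0, -1, 5, 1, -1, -1, -3
d²: 0, 1, 25, 1, 1, 1, 9; Σd² = 38
ρ = 1 − 6·38/(7·48) = 1 − 228/336 = 0.321

0.321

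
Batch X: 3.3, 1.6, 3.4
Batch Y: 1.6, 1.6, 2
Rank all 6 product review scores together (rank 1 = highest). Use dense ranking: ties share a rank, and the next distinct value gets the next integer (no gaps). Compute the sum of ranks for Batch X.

7

Sorted (descending): 3.4, 3.3, 2, 1.6, 1.6, 1.6
The 3 values of 1.6 share dense rank 4.
Remaining distinct values take the next consecutive integers.
Batch X values → pooled ranks: 3.3→2, 1.6→4, 3.4→1
Rank sum = 2 + 4 + 1 = 7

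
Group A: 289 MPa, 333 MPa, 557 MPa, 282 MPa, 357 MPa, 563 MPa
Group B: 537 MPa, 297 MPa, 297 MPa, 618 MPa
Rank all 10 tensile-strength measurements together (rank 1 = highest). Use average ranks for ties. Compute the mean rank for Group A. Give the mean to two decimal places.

Sorted (descending): 618, 563, 557, 537, 357, 333, 297, 297, 289, 282
The 2 values of 297 occupy positions 7–8 → average rank (7+8)/2 = 7.5.
Group A values → pooled ranks: 289→9, 333→6, 557→3, 282→10, 357→5, 563→2
Mean rank = (9 + 6 + 3 + 10 + 5 + 2) / 6 = 5.83

5.83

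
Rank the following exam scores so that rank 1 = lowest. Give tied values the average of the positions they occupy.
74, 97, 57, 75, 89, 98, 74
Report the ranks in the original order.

Sorted (ascending): 57, 74, 74, 75, 89, 97, 98
The 2 values of 74 occupy positions 2–3 → average rank (2+3)/2 = 2.5.

2.5, 6, 1, 4, 5, 7, 2.5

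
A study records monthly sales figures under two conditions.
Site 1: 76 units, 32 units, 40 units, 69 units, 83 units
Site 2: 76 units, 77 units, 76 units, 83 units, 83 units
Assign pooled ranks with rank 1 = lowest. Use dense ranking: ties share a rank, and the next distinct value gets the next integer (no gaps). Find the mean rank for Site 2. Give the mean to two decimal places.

5.00

Sorted (ascending): 32, 40, 69, 76, 76, 76, 77, 83, 83, 83
The 3 values of 76 share dense rank 4.
The 3 values of 83 share dense rank 6.
Remaining distinct values take the next consecutive integers.
Site 2 values → pooled ranks: 76→4, 77→5, 76→4, 83→6, 83→6
Mean rank = (4 + 5 + 4 + 6 + 6) / 5 = 5.00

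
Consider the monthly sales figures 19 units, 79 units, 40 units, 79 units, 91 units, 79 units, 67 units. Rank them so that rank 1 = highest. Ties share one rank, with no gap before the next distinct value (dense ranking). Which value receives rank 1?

Sorted (descending): 91, 79, 79, 79, 67, 40, 19
The 3 values of 79 share dense rank 2.
Remaining distinct values take the next consecutive integers.
Rank 1 → value 91.

91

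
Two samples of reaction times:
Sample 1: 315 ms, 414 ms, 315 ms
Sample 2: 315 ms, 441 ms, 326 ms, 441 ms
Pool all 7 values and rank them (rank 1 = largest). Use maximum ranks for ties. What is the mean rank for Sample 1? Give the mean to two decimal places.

Sorted (descending): 441, 441, 414, 326, 315, 315, 315
The 2 values of 441 occupy positions 1–2 → each gets rank 2.
The 3 values of 315 occupy positions 5–7 → each gets rank 7.
Sample 1 values → pooled ranks: 315→7, 414→3, 315→7
Mean rank = (7 + 3 + 7) / 3 = 5.67

5.67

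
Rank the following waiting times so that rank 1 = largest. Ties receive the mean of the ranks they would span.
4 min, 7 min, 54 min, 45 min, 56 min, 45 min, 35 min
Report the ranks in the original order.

Sorted (descending): 56, 54, 45, 45, 35, 7, 4
The 2 values of 45 occupy positions 3–4 → average rank (3+4)/2 = 3.5.

7, 6, 2, 3.5, 1, 3.5, 5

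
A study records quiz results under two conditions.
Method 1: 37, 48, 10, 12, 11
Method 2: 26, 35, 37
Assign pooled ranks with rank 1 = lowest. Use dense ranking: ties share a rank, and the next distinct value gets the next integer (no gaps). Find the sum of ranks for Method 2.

15

Sorted (ascending): 10, 11, 12, 26, 35, 37, 37, 48
The 2 values of 37 share dense rank 6.
Remaining distinct values take the next consecutive integers.
Method 2 values → pooled ranks: 26→4, 35→5, 37→6
Rank sum = 4 + 5 + 6 = 15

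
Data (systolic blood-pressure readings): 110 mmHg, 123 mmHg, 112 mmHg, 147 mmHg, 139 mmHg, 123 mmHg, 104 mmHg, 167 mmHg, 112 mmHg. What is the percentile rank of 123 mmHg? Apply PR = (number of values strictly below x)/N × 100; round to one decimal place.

N = 9.
Strictly below 123: 4. Equal to 123: 2.
PR = 4/9 × 100 = 44.4

44.4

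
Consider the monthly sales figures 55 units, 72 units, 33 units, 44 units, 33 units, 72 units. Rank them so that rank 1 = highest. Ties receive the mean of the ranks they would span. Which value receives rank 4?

44

Sorted (descending): 72, 72, 55, 44, 33, 33
The 2 values of 72 occupy positions 1–2 → average rank (1+2)/2 = 1.5.
The 2 values of 33 occupy positions 5–6 → average rank (5+6)/2 = 5.5.
Rank 4 → value 44.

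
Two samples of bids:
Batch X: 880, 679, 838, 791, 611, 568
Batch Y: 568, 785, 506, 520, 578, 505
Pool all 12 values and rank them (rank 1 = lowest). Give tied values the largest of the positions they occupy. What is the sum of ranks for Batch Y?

Sorted (ascending): 505, 506, 520, 568, 568, 578, 611, 679, 785, 791, 838, 880
The 2 values of 568 occupy positions 4–5 → each gets rank 5.
Batch Y values → pooled ranks: 568→5, 785→9, 506→2, 520→3, 578→6, 505→1
Rank sum = 5 + 9 + 2 + 3 + 6 + 1 = 26

26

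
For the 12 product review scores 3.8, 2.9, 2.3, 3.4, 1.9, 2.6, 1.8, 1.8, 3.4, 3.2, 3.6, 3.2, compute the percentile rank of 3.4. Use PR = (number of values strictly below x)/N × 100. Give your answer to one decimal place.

N = 12.
Strictly below 3.4: 8. Equal to 3.4: 2.
PR = 8/12 × 100 = 66.7

66.7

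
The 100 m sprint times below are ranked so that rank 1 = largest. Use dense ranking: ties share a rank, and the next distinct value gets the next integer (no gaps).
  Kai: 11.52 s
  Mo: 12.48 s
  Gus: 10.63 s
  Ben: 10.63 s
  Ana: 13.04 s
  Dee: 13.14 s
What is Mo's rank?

Sorted (descending): 13.14, 13.04, 12.48, 11.52, 10.63, 10.63
The 2 values of 10.63 share dense rank 5.
Remaining distinct values take the next consecutive integers.
Mo has value 12.48 s → rank 3.

3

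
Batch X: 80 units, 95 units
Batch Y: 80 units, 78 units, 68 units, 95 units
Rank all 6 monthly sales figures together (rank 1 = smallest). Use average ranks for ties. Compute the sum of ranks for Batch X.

Sorted (ascending): 68, 78, 80, 80, 95, 95
The 2 values of 80 occupy positions 3–4 → average rank (3+4)/2 = 3.5.
The 2 values of 95 occupy positions 5–6 → average rank (5+6)/2 = 5.5.
Batch X values → pooled ranks: 80→3.5, 95→5.5
Rank sum = 3.5 + 5.5 = 9

9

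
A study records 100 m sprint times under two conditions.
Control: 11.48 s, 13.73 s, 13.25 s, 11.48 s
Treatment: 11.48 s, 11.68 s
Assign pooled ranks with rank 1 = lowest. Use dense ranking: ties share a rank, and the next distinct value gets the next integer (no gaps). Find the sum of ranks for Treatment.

3

Sorted (ascending): 11.48, 11.48, 11.48, 11.68, 13.25, 13.73
The 3 values of 11.48 share dense rank 1.
Remaining distinct values take the next consecutive integers.
Treatment values → pooled ranks: 11.48→1, 11.68→2
Rank sum = 1 + 2 = 3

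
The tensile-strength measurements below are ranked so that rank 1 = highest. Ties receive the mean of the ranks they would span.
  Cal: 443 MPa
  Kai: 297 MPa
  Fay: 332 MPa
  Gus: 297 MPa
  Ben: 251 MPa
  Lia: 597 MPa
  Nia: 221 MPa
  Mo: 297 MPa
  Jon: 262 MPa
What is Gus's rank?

5

Sorted (descending): 597, 443, 332, 297, 297, 297, 262, 251, 221
The 3 values of 297 occupy positions 4–6 → average rank 5.
Gus has value 297 MPa → rank 5.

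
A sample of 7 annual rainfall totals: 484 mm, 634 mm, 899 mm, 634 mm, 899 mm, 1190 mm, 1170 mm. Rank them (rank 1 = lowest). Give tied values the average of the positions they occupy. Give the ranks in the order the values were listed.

Sorted (ascending): 484, 634, 634, 899, 899, 1170, 1190
The 2 values of 634 occupy positions 2–3 → average rank (2+3)/2 = 2.5.
The 2 values of 899 occupy positions 4–5 → average rank (4+5)/2 = 4.5.

1, 2.5, 4.5, 2.5, 4.5, 7, 6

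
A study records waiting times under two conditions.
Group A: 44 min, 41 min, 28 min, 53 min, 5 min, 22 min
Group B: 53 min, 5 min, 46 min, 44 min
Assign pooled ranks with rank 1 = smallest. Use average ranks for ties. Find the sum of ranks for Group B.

Sorted (ascending): 5, 5, 22, 28, 41, 44, 44, 46, 53, 53
The 2 values of 5 occupy positions 1–2 → average rank (1+2)/2 = 1.5.
The 2 values of 44 occupy positions 6–7 → average rank (6+7)/2 = 6.5.
The 2 values of 53 occupy positions 9–10 → average rank (9+10)/2 = 9.5.
Group B values → pooled ranks: 53→9.5, 5→1.5, 46→8, 44→6.5
Rank sum = 9.5 + 1.5 + 8 + 6.5 = 25.5

25.5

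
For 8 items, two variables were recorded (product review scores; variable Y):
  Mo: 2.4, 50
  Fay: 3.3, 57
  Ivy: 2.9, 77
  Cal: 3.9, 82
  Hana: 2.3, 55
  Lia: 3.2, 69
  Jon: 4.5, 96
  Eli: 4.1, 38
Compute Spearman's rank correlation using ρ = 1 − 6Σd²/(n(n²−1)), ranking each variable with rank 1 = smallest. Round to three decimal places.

0.381

Ranks of variable 1: 2, 5, 3, 6, 1, 4, 8, 7
Ranks of variable 2: 2, 4, 6, 7, 3, 5, 8, 1
d = r₁ − r₂: 0, 1, -3, -1, -2, -1, 0, 6
d²: 0, 1, 9, 1, 4, 1, 0, 36; Σd² = 52
ρ = 1 − 6·52/(8·63) = 1 − 312/504 = 0.381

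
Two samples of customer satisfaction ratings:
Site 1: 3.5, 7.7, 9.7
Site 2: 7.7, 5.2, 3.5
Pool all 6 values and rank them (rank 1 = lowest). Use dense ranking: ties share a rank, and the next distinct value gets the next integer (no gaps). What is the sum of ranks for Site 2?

6

Sorted (ascending): 3.5, 3.5, 5.2, 7.7, 7.7, 9.7
The 2 values of 3.5 share dense rank 1.
The 2 values of 7.7 share dense rank 3.
Remaining distinct values take the next consecutive integers.
Site 2 values → pooled ranks: 7.7→3, 5.2→2, 3.5→1
Rank sum = 3 + 2 + 1 = 6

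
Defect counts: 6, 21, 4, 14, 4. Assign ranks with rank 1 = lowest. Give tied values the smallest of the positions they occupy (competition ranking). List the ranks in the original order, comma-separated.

3, 5, 1, 4, 1

Sorted (ascending): 4, 4, 6, 14, 21
The 2 values of 4 occupy positions 1–2 → each gets rank 1.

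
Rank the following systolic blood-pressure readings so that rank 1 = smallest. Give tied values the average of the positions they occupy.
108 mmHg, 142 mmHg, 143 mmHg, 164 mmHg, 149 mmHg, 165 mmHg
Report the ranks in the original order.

Sorted (ascending): 108, 142, 143, 149, 164, 165
No ties — each value takes its position as its rank.

1, 2, 3, 5, 4, 6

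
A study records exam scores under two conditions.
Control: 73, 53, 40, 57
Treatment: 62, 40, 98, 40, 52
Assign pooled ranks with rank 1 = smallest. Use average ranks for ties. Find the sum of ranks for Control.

21

Sorted (ascending): 40, 40, 40, 52, 53, 57, 62, 73, 98
The 3 values of 40 occupy positions 1–3 → average rank 2.
Control values → pooled ranks: 73→8, 53→5, 40→2, 57→6
Rank sum = 8 + 5 + 2 + 6 = 21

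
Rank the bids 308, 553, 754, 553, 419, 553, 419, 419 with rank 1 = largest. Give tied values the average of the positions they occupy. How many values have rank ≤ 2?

Sorted (descending): 754, 553, 553, 553, 419, 419, 419, 308
The 3 values of 553 occupy positions 2–4 → average rank 3.
The 3 values of 419 occupy positions 5–7 → average rank 6.
Ranks ≤ 2: {1} → 1 value.

1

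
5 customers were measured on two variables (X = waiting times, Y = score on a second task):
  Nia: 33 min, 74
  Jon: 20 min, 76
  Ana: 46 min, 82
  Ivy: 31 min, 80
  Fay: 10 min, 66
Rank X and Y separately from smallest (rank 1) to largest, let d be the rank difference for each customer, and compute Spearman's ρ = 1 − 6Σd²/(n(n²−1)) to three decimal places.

Ranks of variable 1: 4, 2, 5, 3, 1
Ranks of variable 2: 2, 3, 5, 4, 1
d = r₁ − r₂: 2, -1, 0, -1, 0
d²: 4, 1, 0, 1, 0; Σd² = 6
ρ = 1 − 6·6/(5·24) = 1 − 36/120 = 0.700

0.700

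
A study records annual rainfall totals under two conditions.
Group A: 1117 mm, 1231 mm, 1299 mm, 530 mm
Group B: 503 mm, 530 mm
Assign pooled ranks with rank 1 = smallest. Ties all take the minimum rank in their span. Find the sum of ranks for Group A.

Sorted (ascending): 503, 530, 530, 1117, 1231, 1299
The 2 values of 530 occupy positions 2–3 → each gets rank 2.
Group A values → pooled ranks: 1117→4, 1231→5, 1299→6, 530→2
Rank sum = 4 + 5 + 6 + 2 = 17

17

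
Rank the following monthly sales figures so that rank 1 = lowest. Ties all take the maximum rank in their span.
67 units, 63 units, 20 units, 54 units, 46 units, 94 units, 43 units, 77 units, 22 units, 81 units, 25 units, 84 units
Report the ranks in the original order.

8, 7, 1, 6, 5, 12, 4, 9, 2, 10, 3, 11

Sorted (ascending): 20, 22, 25, 43, 46, 54, 63, 67, 77, 81, 84, 94
No ties — each value takes its position as its rank.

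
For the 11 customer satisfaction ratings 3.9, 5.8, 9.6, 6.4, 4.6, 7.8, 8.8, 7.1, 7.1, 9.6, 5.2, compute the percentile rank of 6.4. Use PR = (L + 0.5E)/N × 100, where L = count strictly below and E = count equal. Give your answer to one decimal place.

40.9

N = 11.
Strictly below 6.4: 4. Equal to 6.4: 1.
PR = (4 + 0.5·1)/11 × 100 = 40.9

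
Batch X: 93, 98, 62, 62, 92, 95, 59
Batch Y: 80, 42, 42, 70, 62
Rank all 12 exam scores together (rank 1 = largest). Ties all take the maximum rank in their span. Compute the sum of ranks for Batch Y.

44

Sorted (descending): 98, 95, 93, 92, 80, 70, 62, 62, 62, 59, 42, 42
The 3 values of 62 occupy positions 7–9 → each gets rank 9.
The 2 values of 42 occupy positions 11–12 → each gets rank 12.
Batch Y values → pooled ranks: 80→5, 42→12, 42→12, 70→6, 62→9
Rank sum = 5 + 12 + 12 + 6 + 9 = 44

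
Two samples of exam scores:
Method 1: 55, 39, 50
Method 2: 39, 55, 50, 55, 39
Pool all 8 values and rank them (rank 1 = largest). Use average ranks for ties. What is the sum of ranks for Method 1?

13.5

Sorted (descending): 55, 55, 55, 50, 50, 39, 39, 39
The 3 values of 55 occupy positions 1–3 → average rank 2.
The 2 values of 50 occupy positions 4–5 → average rank (4+5)/2 = 4.5.
The 3 values of 39 occupy positions 6–8 → average rank 7.
Method 1 values → pooled ranks: 55→2, 39→7, 50→4.5
Rank sum = 2 + 7 + 4.5 = 13.5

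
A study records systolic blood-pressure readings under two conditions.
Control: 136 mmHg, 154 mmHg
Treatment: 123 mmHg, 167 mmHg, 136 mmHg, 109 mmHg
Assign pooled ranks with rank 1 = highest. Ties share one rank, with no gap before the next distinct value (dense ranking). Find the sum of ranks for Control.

Sorted (descending): 167, 154, 136, 136, 123, 109
The 2 values of 136 share dense rank 3.
Remaining distinct values take the next consecutive integers.
Control values → pooled ranks: 136→3, 154→2
Rank sum = 3 + 2 = 5

5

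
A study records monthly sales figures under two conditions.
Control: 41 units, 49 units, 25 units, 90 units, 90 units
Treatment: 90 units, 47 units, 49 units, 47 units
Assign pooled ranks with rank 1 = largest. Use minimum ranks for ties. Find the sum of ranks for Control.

23

Sorted (descending): 90, 90, 90, 49, 49, 47, 47, 41, 25
The 3 values of 90 occupy positions 1–3 → each gets rank 1.
The 2 values of 49 occupy positions 4–5 → each gets rank 4.
The 2 values of 47 occupy positions 6–7 → each gets rank 6.
Control values → pooled ranks: 41→8, 49→4, 25→9, 90→1, 90→1
Rank sum = 8 + 4 + 9 + 1 + 1 = 23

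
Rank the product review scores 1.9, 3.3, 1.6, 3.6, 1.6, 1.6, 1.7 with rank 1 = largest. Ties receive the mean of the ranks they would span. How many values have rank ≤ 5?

4

Sorted (descending): 3.6, 3.3, 1.9, 1.7, 1.6, 1.6, 1.6
The 3 values of 1.6 occupy positions 5–7 → average rank 6.
Ranks ≤ 5: {1, 2, 3, 4} → 4 values.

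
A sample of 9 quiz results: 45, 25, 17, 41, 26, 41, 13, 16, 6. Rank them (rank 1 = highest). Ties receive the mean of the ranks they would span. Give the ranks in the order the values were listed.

Sorted (descending): 45, 41, 41, 26, 25, 17, 16, 13, 6
The 2 values of 41 occupy positions 2–3 → average rank (2+3)/2 = 2.5.

1, 5, 6, 2.5, 4, 2.5, 8, 7, 9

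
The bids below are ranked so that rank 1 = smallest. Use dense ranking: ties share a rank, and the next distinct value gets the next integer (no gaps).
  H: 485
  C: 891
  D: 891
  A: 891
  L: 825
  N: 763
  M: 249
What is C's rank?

5

Sorted (ascending): 249, 485, 763, 825, 891, 891, 891
The 3 values of 891 share dense rank 5.
Remaining distinct values take the next consecutive integers.
C has value 891 → rank 5.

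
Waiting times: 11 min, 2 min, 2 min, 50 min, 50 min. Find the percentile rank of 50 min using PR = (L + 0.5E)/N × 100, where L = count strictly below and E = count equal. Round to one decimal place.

N = 5.
Strictly below 50: 3. Equal to 50: 2.
PR = (3 + 0.5·2)/5 × 100 = 80.0

80.0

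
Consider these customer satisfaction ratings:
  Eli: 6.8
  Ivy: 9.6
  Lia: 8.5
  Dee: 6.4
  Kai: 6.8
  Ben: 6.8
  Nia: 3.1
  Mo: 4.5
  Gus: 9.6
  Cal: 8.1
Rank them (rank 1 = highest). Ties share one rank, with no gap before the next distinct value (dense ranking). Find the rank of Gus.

1

Sorted (descending): 9.6, 9.6, 8.5, 8.1, 6.8, 6.8, 6.8, 6.4, 4.5, 3.1
The 2 values of 9.6 share dense rank 1.
The 3 values of 6.8 share dense rank 4.
Remaining distinct values take the next consecutive integers.
Gus has value 9.6 → rank 1.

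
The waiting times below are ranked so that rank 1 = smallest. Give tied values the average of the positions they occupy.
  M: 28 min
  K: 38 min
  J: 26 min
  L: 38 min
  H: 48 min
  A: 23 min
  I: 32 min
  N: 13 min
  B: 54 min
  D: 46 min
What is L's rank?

6.5

Sorted (ascending): 13, 23, 26, 28, 32, 38, 38, 46, 48, 54
The 2 values of 38 occupy positions 6–7 → average rank (6+7)/2 = 6.5.
L has value 38 min → rank 6.5.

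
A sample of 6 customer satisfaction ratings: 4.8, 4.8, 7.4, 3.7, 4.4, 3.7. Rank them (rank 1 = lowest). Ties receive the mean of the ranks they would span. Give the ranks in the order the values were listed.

Sorted (ascending): 3.7, 3.7, 4.4, 4.8, 4.8, 7.4
The 2 values of 3.7 occupy positions 1–2 → average rank (1+2)/2 = 1.5.
The 2 values of 4.8 occupy positions 4–5 → average rank (4+5)/2 = 4.5.

4.5, 4.5, 6, 1.5, 3, 1.5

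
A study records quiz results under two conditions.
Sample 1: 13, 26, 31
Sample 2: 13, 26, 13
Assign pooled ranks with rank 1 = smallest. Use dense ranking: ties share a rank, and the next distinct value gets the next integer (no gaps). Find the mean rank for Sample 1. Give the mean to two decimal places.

Sorted (ascending): 13, 13, 13, 26, 26, 31
The 3 values of 13 share dense rank 1.
The 2 values of 26 share dense rank 2.
Remaining distinct values take the next consecutive integers.
Sample 1 values → pooled ranks: 13→1, 26→2, 31→3
Mean rank = (1 + 2 + 3) / 3 = 2.00

2.00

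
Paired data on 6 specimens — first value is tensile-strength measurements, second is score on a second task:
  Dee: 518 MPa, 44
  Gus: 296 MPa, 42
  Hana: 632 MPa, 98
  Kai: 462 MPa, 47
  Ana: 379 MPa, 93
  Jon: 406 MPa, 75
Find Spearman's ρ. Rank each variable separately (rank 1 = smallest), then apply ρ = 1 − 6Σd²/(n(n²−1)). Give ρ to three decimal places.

0.429

Ranks of variable 1: 5, 1, 6, 4, 2, 3
Ranks of variable 2: 2, 1, 6, 3, 5, 4
d = r₁ − r₂: 3, 0, 0, 1, -3, -1
d²: 9, 0, 0, 1, 9, 1; Σd² = 20
ρ = 1 − 6·20/(6·35) = 1 − 120/210 = 0.429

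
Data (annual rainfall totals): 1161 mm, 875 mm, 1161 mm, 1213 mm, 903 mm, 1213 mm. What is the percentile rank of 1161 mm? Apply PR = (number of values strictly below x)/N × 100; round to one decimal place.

N = 6.
Strictly below 1161: 2. Equal to 1161: 2.
PR = 2/6 × 100 = 33.3

33.3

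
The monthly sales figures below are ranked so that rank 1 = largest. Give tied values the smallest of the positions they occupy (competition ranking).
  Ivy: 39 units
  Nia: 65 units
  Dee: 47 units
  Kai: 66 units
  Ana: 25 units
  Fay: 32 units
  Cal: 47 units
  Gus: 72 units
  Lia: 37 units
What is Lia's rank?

Sorted (descending): 72, 66, 65, 47, 47, 39, 37, 32, 25
The 2 values of 47 occupy positions 4–5 → each gets rank 4.
Lia has value 37 units → rank 7.

7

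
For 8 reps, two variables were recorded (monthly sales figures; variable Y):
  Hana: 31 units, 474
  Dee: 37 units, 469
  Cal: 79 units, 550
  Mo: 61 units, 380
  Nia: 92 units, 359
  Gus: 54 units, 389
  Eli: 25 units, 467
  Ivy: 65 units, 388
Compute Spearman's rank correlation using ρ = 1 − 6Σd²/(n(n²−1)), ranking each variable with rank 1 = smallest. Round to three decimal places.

-0.405

Ranks of variable 1: 2, 3, 7, 5, 8, 4, 1, 6
Ranks of variable 2: 7, 6, 8, 2, 1, 4, 5, 3
d = r₁ − r₂: -5, -3, -1, 3, 7, 0, -4, 3
d²: 25, 9, 1, 9, 49, 0, 16, 9; Σd² = 118
ρ = 1 − 6·118/(8·63) = 1 − 708/504 = -0.405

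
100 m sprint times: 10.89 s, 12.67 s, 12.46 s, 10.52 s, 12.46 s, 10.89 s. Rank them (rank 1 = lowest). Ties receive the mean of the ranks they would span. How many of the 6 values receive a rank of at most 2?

1

Sorted (ascending): 10.52, 10.89, 10.89, 12.46, 12.46, 12.67
The 2 values of 10.89 occupy positions 2–3 → average rank (2+3)/2 = 2.5.
The 2 values of 12.46 occupy positions 4–5 → average rank (4+5)/2 = 4.5.
Ranks ≤ 2: {1} → 1 value.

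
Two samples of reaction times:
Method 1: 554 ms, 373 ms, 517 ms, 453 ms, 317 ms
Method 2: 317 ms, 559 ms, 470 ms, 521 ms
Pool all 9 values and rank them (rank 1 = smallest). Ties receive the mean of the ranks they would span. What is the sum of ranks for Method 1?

Sorted (ascending): 317, 317, 373, 453, 470, 517, 521, 554, 559
The 2 values of 317 occupy positions 1–2 → average rank (1+2)/2 = 1.5.
Method 1 values → pooled ranks: 554→8, 373→3, 517→6, 453→4, 317→1.5
Rank sum = 8 + 3 + 6 + 4 + 1.5 = 22.5

22.5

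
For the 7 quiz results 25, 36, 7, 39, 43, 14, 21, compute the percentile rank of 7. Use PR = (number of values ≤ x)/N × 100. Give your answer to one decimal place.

14.3

N = 7.
Strictly below 7: 0. Equal to 7: 1.
PR = 1/7 × 100 = 14.3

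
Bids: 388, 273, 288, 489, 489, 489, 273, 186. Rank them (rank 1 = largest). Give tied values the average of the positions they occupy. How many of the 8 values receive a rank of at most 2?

3

Sorted (descending): 489, 489, 489, 388, 288, 273, 273, 186
The 3 values of 489 occupy positions 1–3 → average rank 2.
The 2 values of 273 occupy positions 6–7 → average rank (6+7)/2 = 6.5.
Ranks ≤ 2: {2, 2, 2} → 3 values.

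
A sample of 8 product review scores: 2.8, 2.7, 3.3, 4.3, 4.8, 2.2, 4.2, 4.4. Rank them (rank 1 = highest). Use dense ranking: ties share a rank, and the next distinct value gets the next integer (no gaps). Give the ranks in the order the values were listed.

6, 7, 5, 3, 1, 8, 4, 2

Sorted (descending): 4.8, 4.4, 4.3, 4.2, 3.3, 2.8, 2.7, 2.2
No ties — each value takes its position as its rank.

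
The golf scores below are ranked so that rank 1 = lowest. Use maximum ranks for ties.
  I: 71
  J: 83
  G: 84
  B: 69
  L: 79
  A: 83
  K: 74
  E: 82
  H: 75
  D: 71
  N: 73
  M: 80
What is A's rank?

Sorted (ascending): 69, 71, 71, 73, 74, 75, 79, 80, 82, 83, 83, 84
The 2 values of 71 occupy positions 2–3 → each gets rank 3.
The 2 values of 83 occupy positions 10–11 → each gets rank 11.
A has value 83 → rank 11.

11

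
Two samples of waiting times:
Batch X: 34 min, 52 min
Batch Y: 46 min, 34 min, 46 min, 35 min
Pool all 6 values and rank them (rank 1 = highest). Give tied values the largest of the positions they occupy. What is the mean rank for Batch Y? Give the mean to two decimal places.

Sorted (descending): 52, 46, 46, 35, 34, 34
The 2 values of 46 occupy positions 2–3 → each gets rank 3.
The 2 values of 34 occupy positions 5–6 → each gets rank 6.
Batch Y values → pooled ranks: 46→3, 34→6, 46→3, 35→4
Mean rank = (3 + 6 + 3 + 4) / 4 = 4.00

4.00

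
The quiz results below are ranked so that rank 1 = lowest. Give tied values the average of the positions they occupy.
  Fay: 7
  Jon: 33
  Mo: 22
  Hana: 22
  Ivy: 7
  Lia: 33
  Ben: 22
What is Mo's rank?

4

Sorted (ascending): 7, 7, 22, 22, 22, 33, 33
The 2 values of 7 occupy positions 1–2 → average rank (1+2)/2 = 1.5.
The 3 values of 22 occupy positions 3–5 → average rank 4.
The 2 values of 33 occupy positions 6–7 → average rank (6+7)/2 = 6.5.
Mo has value 22 → rank 4.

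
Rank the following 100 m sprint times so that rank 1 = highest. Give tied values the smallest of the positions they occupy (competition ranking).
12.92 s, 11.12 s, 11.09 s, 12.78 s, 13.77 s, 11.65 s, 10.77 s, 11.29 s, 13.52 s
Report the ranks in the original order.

3, 7, 8, 4, 1, 5, 9, 6, 2

Sorted (descending): 13.77, 13.52, 12.92, 12.78, 11.65, 11.29, 11.12, 11.09, 10.77
No ties — each value takes its position as its rank.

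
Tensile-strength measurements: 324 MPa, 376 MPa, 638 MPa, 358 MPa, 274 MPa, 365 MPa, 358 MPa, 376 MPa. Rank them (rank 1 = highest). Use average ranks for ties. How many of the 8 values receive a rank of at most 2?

1

Sorted (descending): 638, 376, 376, 365, 358, 358, 324, 274
The 2 values of 376 occupy positions 2–3 → average rank (2+3)/2 = 2.5.
The 2 values of 358 occupy positions 5–6 → average rank (5+6)/2 = 5.5.
Ranks ≤ 2: {1} → 1 value.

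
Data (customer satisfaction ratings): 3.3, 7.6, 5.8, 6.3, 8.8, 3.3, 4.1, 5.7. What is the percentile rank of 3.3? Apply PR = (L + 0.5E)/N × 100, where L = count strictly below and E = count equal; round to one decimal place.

N = 8.
Strictly below 3.3: 0. Equal to 3.3: 2.
PR = (0 + 0.5·2)/8 × 100 = 12.5

12.5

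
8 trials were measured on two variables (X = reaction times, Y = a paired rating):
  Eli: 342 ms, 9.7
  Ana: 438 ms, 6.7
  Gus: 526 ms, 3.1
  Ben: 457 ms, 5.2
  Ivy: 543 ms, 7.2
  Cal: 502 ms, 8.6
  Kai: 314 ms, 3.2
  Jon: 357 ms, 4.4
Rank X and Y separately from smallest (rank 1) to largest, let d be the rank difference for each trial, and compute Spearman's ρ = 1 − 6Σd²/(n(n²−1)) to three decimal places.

Ranks of variable 1: 2, 4, 7, 5, 8, 6, 1, 3
Ranks of variable 2: 8, 5, 1, 4, 6, 7, 2, 3
d = r₁ − r₂: -6, -1, 6, 1, 2, -1, -1, 0
d²: 36, 1, 36, 1, 4, 1, 1, 0; Σd² = 80
ρ = 1 − 6·80/(8·63) = 1 − 480/504 = 0.048

0.048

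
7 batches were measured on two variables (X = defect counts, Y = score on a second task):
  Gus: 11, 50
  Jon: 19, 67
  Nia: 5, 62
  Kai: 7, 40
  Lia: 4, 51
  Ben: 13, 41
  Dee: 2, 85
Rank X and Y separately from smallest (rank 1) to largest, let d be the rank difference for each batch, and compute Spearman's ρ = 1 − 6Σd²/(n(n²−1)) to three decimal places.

Ranks of variable 1: 5, 7, 3, 4, 2, 6, 1
Ranks of variable 2: 3, 6, 5, 1, 4, 2, 7
d = r₁ − r₂: 2, 1, -2, 3, -2, 4, -6
d²: 4, 1, 4, 9, 4, 16, 36; Σd² = 74
ρ = 1 − 6·74/(7·48) = 1 − 444/336 = -0.321

-0.321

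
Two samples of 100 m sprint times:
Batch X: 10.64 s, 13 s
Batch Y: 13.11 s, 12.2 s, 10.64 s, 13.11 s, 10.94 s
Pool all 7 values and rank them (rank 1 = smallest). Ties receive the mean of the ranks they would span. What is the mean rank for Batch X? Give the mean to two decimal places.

3.25

Sorted (ascending): 10.64, 10.64, 10.94, 12.2, 13, 13.11, 13.11
The 2 values of 10.64 occupy positions 1–2 → average rank (1+2)/2 = 1.5.
The 2 values of 13.11 occupy positions 6–7 → average rank (6+7)/2 = 6.5.
Batch X values → pooled ranks: 10.64→1.5, 13→5
Mean rank = (1.5 + 5) / 2 = 3.25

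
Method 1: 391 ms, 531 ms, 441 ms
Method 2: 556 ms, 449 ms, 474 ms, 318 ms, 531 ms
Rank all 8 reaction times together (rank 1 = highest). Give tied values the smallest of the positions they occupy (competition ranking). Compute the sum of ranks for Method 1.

Sorted (descending): 556, 531, 531, 474, 449, 441, 391, 318
The 2 values of 531 occupy positions 2–3 → each gets rank 2.
Method 1 values → pooled ranks: 391→7, 531→2, 441→6
Rank sum = 7 + 2 + 6 = 15

15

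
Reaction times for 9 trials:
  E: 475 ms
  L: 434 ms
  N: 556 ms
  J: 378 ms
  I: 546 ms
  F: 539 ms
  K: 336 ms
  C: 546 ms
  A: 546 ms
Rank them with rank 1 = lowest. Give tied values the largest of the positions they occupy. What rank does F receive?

5

Sorted (ascending): 336, 378, 434, 475, 539, 546, 546, 546, 556
The 3 values of 546 occupy positions 6–8 → each gets rank 8.
F has value 539 ms → rank 5.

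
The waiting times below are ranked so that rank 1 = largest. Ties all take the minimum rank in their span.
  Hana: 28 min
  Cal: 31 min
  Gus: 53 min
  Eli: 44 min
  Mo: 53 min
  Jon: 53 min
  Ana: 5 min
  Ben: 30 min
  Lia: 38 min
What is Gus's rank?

1

Sorted (descending): 53, 53, 53, 44, 38, 31, 30, 28, 5
The 3 values of 53 occupy positions 1–3 → each gets rank 1.
Gus has value 53 min → rank 1.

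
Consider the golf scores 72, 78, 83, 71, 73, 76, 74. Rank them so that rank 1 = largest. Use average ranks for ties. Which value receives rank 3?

Sorted (descending): 83, 78, 76, 74, 73, 72, 71
No ties — each value takes its position as its rank.
Rank 3 → value 76.

76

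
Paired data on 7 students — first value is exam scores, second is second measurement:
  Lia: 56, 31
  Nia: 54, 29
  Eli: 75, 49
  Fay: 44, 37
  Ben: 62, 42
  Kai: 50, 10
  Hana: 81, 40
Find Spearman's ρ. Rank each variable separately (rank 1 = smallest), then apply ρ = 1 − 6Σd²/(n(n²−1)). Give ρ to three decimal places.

Ranks of variable 1: 4, 3, 6, 1, 5, 2, 7
Ranks of variable 2: 3, 2, 7, 4, 6, 1, 5
d = r₁ − r₂: 1, 1, -1, -3, -1, 1, 2
d²: 1, 1, 1, 9, 1, 1, 4; Σd² = 18
ρ = 1 − 6·18/(7·48) = 1 − 108/336 = 0.679

0.679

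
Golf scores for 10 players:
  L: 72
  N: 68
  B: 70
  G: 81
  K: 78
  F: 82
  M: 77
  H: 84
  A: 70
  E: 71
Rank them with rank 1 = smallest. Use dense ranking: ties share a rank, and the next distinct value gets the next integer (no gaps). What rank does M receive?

Sorted (ascending): 68, 70, 70, 71, 72, 77, 78, 81, 82, 84
The 2 values of 70 share dense rank 2.
Remaining distinct values take the next consecutive integers.
M has value 77 → rank 5.

5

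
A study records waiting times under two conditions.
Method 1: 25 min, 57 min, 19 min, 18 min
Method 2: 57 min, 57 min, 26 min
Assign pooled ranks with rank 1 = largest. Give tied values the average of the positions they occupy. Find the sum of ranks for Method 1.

20

Sorted (descending): 57, 57, 57, 26, 25, 19, 18
The 3 values of 57 occupy positions 1–3 → average rank 2.
Method 1 values → pooled ranks: 25→5, 57→2, 19→6, 18→7
Rank sum = 5 + 2 + 6 + 7 = 20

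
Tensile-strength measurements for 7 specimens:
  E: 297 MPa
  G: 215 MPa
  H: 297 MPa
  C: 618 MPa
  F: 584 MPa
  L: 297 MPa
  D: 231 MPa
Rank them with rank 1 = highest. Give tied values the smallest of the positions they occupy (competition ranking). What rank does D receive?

6

Sorted (descending): 618, 584, 297, 297, 297, 231, 215
The 3 values of 297 occupy positions 3–5 → each gets rank 3.
D has value 231 MPa → rank 6.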